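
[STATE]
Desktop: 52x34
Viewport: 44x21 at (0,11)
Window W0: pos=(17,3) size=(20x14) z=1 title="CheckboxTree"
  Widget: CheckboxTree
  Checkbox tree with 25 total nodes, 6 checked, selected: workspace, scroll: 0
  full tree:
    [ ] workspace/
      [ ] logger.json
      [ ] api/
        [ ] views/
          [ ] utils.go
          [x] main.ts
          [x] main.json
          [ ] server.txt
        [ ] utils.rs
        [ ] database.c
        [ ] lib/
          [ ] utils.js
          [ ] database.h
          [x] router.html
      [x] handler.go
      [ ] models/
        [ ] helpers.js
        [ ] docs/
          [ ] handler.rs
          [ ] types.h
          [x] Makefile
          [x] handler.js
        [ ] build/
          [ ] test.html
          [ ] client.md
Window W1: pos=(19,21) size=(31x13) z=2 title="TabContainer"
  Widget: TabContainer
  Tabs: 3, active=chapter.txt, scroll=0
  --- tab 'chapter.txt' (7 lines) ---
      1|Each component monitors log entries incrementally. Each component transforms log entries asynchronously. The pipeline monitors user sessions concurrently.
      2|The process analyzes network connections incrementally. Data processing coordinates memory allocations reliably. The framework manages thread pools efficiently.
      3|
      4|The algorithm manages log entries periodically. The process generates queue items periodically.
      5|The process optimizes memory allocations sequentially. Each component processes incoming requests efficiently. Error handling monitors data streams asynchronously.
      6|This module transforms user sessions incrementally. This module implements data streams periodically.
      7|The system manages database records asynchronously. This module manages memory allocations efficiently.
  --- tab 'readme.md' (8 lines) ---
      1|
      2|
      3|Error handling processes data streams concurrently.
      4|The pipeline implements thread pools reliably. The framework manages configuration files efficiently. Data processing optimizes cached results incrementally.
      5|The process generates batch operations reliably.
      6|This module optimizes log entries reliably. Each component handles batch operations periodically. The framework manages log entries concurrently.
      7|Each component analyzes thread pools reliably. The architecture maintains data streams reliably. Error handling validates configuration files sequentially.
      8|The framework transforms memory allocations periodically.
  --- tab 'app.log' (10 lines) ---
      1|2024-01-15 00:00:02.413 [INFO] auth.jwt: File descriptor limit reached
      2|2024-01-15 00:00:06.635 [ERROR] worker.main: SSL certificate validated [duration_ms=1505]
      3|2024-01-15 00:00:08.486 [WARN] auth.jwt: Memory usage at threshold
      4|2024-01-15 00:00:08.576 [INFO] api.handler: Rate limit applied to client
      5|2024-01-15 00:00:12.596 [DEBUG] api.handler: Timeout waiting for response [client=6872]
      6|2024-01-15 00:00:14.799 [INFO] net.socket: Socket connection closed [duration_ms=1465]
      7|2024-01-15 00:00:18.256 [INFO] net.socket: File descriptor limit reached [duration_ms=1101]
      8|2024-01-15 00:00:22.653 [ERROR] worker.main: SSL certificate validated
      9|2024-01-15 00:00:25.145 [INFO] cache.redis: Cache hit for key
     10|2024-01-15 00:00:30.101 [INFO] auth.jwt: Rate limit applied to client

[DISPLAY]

                 ┃       [x] main.ts┃       
                 ┃       [x] main.js┃       
                 ┃       [ ] server.┃       
                 ┃     [ ] utils.rs ┃       
                 ┃     [ ] database.┃       
                 ┗━━━━━━━━━━━━━━━━━━┛       
                                            
                                            
                                            
                                            
                   ┏━━━━━━━━━━━━━━━━━━━━━━━━
                   ┃ TabContainer           
                   ┠────────────────────────
                   ┃[chapter.txt]│ readme.md
                   ┃────────────────────────
                   ┃Each component monitors 
                   ┃The process analyzes net
                   ┃                        
                   ┃The algorithm manages lo
                   ┃The process optimizes me
                   ┃This module transforms u


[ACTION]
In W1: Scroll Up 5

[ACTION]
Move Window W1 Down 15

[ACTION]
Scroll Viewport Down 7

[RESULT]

                 ┃       [ ] server.┃       
                 ┃     [ ] utils.rs ┃       
                 ┃     [ ] database.┃       
                 ┗━━━━━━━━━━━━━━━━━━┛       
                                            
                                            
                                            
                                            
                   ┏━━━━━━━━━━━━━━━━━━━━━━━━
                   ┃ TabContainer           
                   ┠────────────────────────
                   ┃[chapter.txt]│ readme.md
                   ┃────────────────────────
                   ┃Each component monitors 
                   ┃The process analyzes net
                   ┃                        
                   ┃The algorithm manages lo
                   ┃The process optimizes me
                   ┃This module transforms u
                   ┃The system manages datab
                   ┗━━━━━━━━━━━━━━━━━━━━━━━━


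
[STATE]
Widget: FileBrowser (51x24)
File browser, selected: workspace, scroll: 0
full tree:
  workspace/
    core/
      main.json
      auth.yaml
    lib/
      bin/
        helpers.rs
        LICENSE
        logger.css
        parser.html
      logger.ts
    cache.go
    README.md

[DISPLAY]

> [-] workspace/                                   
    [+] core/                                      
    [+] lib/                                       
    cache.go                                       
    README.md                                      
                                                   
                                                   
                                                   
                                                   
                                                   
                                                   
                                                   
                                                   
                                                   
                                                   
                                                   
                                                   
                                                   
                                                   
                                                   
                                                   
                                                   
                                                   
                                                   


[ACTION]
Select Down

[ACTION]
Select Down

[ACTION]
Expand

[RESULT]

  [-] workspace/                                   
    [+] core/                                      
  > [-] lib/                                       
      [+] bin/                                     
      logger.ts                                    
    cache.go                                       
    README.md                                      
                                                   
                                                   
                                                   
                                                   
                                                   
                                                   
                                                   
                                                   
                                                   
                                                   
                                                   
                                                   
                                                   
                                                   
                                                   
                                                   
                                                   


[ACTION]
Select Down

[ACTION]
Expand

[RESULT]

  [-] workspace/                                   
    [+] core/                                      
    [-] lib/                                       
    > [-] bin/                                     
        helpers.rs                                 
        LICENSE                                    
        logger.css                                 
        parser.html                                
      logger.ts                                    
    cache.go                                       
    README.md                                      
                                                   
                                                   
                                                   
                                                   
                                                   
                                                   
                                                   
                                                   
                                                   
                                                   
                                                   
                                                   
                                                   


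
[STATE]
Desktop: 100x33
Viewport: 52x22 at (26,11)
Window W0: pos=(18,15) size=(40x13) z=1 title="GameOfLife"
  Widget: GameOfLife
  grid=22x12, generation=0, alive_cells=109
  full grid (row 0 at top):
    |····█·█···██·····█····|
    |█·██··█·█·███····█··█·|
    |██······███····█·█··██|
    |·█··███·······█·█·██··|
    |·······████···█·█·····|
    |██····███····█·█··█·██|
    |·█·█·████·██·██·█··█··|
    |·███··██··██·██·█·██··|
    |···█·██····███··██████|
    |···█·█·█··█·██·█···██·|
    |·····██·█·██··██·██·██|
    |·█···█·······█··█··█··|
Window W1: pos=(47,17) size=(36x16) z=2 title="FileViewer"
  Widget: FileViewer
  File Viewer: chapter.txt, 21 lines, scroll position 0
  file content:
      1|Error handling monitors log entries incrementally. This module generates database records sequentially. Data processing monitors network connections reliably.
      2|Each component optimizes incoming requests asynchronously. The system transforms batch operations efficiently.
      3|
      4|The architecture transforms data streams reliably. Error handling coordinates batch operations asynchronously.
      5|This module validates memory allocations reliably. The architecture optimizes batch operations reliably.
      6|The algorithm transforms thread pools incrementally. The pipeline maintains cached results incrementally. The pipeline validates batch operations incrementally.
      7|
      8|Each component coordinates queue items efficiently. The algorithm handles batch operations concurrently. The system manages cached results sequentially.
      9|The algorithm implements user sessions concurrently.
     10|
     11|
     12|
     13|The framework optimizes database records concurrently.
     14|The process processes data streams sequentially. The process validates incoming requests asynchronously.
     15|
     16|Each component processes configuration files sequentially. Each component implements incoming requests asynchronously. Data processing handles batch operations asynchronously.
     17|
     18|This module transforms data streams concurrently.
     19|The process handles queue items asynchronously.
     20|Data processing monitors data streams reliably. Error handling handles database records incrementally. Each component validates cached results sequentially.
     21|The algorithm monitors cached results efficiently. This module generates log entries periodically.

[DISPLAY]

                                                    
                                                    
                                                    
                                                    
━━━━━━━━━━━━━━━━━━━━━━━━━━━━━━━┓                    
Life                           ┃                    
─────────────────────┏━━━━━━━━━━━━━━━━━━━━━━━━━━━━━━
                     ┃ FileViewer                   
·███····█·█··██      ┠──────────────────────────────
·······█·█·██··      ┃Error handling monitors log en
████···█·█·····      ┃Each component optimizes incom
██····█·█··█·██      ┃                              
██·██·██·█··█··      ┃The architecture transforms da
█··██·██·█·██··      ┃This module validates memory a
····███··██████      ┃The algorithm transforms threa
█··█·██·█···██·      ┃                              
━━━━━━━━━━━━━━━━━━━━━┃Each component coordinates que
                     ┃The algorithm implements user 
                     ┃                              
                     ┃                              
                     ┃                              
                     ┗━━━━━━━━━━━━━━━━━━━━━━━━━━━━━━


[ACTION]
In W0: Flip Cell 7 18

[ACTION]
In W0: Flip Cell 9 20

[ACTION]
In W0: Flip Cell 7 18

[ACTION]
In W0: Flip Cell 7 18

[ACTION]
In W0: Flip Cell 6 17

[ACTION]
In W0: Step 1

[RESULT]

                                                    
                                                    
                                                    
                                                    
━━━━━━━━━━━━━━━━━━━━━━━━━━━━━━━┓                    
Life                           ┃                    
─────────────────────┏━━━━━━━━━━━━━━━━━━━━━━━━━━━━━━
                     ┃ FileViewer                   
·█·█····█·█··██      ┠──────────────────────────────
·······█·█·███·      ┃Error handling monitors log en
··█···██·█·█·█·      ┃Each component optimizes incom
····███····███·      ┃                              
···██····██·█··      ┃The architecture transforms da
·██············      ┃This module validates memory a
·········██····      ┃The algorithm transforms threa
█·██····█······      ┃                              
━━━━━━━━━━━━━━━━━━━━━┃Each component coordinates que
                     ┃The algorithm implements user 
                     ┃                              
                     ┃                              
                     ┃                              
                     ┗━━━━━━━━━━━━━━━━━━━━━━━━━━━━━━


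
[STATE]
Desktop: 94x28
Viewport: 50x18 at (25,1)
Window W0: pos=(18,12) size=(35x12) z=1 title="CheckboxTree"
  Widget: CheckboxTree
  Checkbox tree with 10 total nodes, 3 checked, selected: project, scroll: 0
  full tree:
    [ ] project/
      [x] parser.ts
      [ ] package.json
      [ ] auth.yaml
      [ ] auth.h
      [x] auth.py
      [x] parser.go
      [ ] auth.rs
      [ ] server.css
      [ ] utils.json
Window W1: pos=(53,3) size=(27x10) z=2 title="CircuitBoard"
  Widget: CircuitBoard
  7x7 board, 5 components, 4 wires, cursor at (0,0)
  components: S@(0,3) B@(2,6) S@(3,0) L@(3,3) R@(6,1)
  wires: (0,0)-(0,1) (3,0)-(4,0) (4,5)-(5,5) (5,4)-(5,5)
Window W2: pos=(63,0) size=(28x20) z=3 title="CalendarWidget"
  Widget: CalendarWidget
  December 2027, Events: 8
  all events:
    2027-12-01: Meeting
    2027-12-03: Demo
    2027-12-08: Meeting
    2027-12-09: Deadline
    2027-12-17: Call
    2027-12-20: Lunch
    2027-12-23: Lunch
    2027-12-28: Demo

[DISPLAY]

                                      ┃ CalendarWi
                                      ┠───────────
                            ┏━━━━━━━━━┃      Decem
                            ┃ CircuitB┃Mo Tu We Th
                            ┠─────────┃       1*  
                            ┃   0 1 2 ┃ 6  7  8*  
                            ┃0  [.]─ ·┃13 14 15 16
                            ┃         ┃20* 21 22 2
                            ┃1        ┃27 28* 29 3
                            ┃         ┃           
                            ┃2        ┃           
━━━━━━━━━━━━━━━━━━━━━━━━━━━┓┗━━━━━━━━━┃           
boxTree                    ┃          ┃           
───────────────────────────┨          ┃           
roject/                    ┃          ┃           
 parser.ts                 ┃          ┃           
 package.json              ┃          ┃           
 auth.yaml                 ┃          ┃           


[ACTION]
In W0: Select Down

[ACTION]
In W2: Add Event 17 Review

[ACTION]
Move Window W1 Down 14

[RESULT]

                                      ┃ CalendarWi
                                      ┠───────────
                                      ┃      Decem
                                      ┃Mo Tu We Th
                                      ┃       1*  
                                      ┃ 6  7  8*  
                                      ┃13 14 15 16
                                      ┃20* 21 22 2
                                      ┃27 28* 29 3
                                      ┃           
                                      ┃           
━━━━━━━━━━━━━━━━━━━━━━━━━━━┓          ┃           
boxTree                    ┃          ┃           
───────────────────────────┨          ┃           
roject/                    ┃          ┃           
 parser.ts                 ┃          ┃           
 package.json              ┃┏━━━━━━━━━┃           
 auth.yaml                 ┃┃ CircuitB┃           


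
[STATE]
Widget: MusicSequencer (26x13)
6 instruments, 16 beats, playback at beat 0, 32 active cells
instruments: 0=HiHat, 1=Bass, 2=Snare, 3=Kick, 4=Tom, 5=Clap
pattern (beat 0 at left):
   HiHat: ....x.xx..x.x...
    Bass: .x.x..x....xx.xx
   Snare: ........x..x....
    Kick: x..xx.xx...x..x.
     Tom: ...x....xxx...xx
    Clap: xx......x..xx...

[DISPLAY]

      ▼123456789012345    
 HiHat····█·██··█·█···    
  Bass·█·█··█····██·██    
 Snare········█··█····    
  Kick█··██·██···█··█·    
   Tom···█····███···██    
  Clap██······█··██···    
                          
                          
                          
                          
                          
                          


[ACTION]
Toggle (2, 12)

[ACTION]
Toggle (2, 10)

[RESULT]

      ▼123456789012345    
 HiHat····█·██··█·█···    
  Bass·█·█··█····██·██    
 Snare········█·███···    
  Kick█··██·██···█··█·    
   Tom···█····███···██    
  Clap██······█··██···    
                          
                          
                          
                          
                          
                          


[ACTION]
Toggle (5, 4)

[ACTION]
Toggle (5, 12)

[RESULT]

      ▼123456789012345    
 HiHat····█·██··█·█···    
  Bass·█·█··█····██·██    
 Snare········█·███···    
  Kick█··██·██···█··█·    
   Tom···█····███···██    
  Clap██··█···█··█····    
                          
                          
                          
                          
                          
                          


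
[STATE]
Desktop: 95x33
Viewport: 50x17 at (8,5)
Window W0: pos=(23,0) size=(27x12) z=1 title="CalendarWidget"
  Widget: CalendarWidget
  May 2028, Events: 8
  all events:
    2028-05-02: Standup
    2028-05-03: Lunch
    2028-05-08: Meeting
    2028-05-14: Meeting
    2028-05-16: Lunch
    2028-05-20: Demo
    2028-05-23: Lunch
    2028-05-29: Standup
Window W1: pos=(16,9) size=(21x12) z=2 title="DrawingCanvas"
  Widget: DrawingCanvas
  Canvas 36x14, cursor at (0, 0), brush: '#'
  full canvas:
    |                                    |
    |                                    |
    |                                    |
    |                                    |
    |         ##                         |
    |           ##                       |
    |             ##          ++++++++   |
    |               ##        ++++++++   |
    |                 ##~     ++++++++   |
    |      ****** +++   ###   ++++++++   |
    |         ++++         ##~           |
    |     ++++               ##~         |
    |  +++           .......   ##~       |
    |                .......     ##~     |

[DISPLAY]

               ┃ 1  2*  3*  4  5  6  7   ┃        
               ┃ 8*  9 10 11 12 13 14*   ┃        
               ┃15 16* 17 18 19 20* 21   ┃        
               ┃22 23* 24 25 26 27 28    ┃        
        ┏━━━━━━━━━━━━━━━━━━━┓            ┃        
        ┃ DrawingCanvas     ┃            ┃        
        ┠───────────────────┨━━━━━━━━━━━━┛        
        ┃+                  ┃                     
        ┃                   ┃                     
        ┃                   ┃                     
        ┃                   ┃                     
        ┃         ##        ┃                     
        ┃           ##      ┃                     
        ┃             ##    ┃                     
        ┃               ##  ┃                     
        ┗━━━━━━━━━━━━━━━━━━━┛                     
                                                  


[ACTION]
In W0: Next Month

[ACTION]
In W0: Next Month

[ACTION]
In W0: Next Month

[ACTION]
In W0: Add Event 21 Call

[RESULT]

               ┃    1  2  3  4  5  6     ┃        
               ┃ 7  8  9 10 11 12 13     ┃        
               ┃14 15 16 17 18 19 20     ┃        
               ┃21* 22 23 24 25 26 27    ┃        
        ┏━━━━━━━━━━━━━━━━━━━┓            ┃        
        ┃ DrawingCanvas     ┃            ┃        
        ┠───────────────────┨━━━━━━━━━━━━┛        
        ┃+                  ┃                     
        ┃                   ┃                     
        ┃                   ┃                     
        ┃                   ┃                     
        ┃         ##        ┃                     
        ┃           ##      ┃                     
        ┃             ##    ┃                     
        ┃               ##  ┃                     
        ┗━━━━━━━━━━━━━━━━━━━┛                     
                                                  


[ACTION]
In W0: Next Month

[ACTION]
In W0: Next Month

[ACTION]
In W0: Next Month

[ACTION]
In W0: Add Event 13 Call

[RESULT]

               ┃       1  2  3  4  5     ┃        
               ┃ 6  7  8  9 10 11 12     ┃        
               ┃13* 14 15 16 17 18 19    ┃        
               ┃20 21 22 23 24 25 26     ┃        
        ┏━━━━━━━━━━━━━━━━━━━┓            ┃        
        ┃ DrawingCanvas     ┃            ┃        
        ┠───────────────────┨━━━━━━━━━━━━┛        
        ┃+                  ┃                     
        ┃                   ┃                     
        ┃                   ┃                     
        ┃                   ┃                     
        ┃         ##        ┃                     
        ┃           ##      ┃                     
        ┃             ##    ┃                     
        ┃               ##  ┃                     
        ┗━━━━━━━━━━━━━━━━━━━┛                     
                                                  


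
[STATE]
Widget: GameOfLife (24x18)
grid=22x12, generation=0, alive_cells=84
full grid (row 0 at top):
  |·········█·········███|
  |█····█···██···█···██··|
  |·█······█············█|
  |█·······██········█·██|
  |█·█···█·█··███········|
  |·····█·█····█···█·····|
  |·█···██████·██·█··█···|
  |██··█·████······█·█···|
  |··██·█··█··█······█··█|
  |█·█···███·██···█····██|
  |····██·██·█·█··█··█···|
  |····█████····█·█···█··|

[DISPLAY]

Gen: 0                  
·········█·········███  
█····█···██···█···██··  
·█······█············█  
█·······██········█·██  
█·█···█·█··███········  
·····█·█····█···█·····  
·█···██████·██·█··█···  
██··█·████······█·█···  
··██·█··█··█······█··█  
█·█···███·██···█····██  
····██·██·█·█··█··█···  
····█████····█·█···█··  
                        
                        
                        
                        
                        


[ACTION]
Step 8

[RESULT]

Gen: 8                  
········██············  
·······█··············  
······█·█···██········  
······█·█···███·······  
·············█········  
······█·█··█··········  
·····█··█·············  
··███·██·····█········  
·█····█······█··█·███·  
·██████·····██·██·███·  
··············█·█·····  
················█·····  
                        
                        
                        
                        
                        


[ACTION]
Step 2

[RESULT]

Gen: 10                 
········█·············  
·······█·█············  
·······██····█········  
··············██······  
·············██·······  
····█·················  
··█··█··█·············  
··█···██···········█··  
·█·····█····█████·█·█·  
·█····█·····█···█·█·█·  
·█····█·····███·██·█··  
···██·········██······  
                        
                        
                        
                        
                        


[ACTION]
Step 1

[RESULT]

Gen: 11                 
········█·············  
·······█·█············  
·······██·····█·······  
···············█······  
·············███······  
······················  
···█·███··············  
·██···███····███···█··  
·██····█····█████·█·█·  
███···██···█······█·█·  
··█··█······█·█·████··  
··············███·····  
                        
                        
                        
                        
                        


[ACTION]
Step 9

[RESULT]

Gen: 20                 
········█·············  
·······█·█············  
·······██·············  
·············██·······  
·············█·█······  
··██··········█·······  
·██················█··  
········██·········█··  
·········█··········█·  
······█··█··········█·  
·····█··█··········██·  
······██···········█··  
                        
                        
                        
                        
                        


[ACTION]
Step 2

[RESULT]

Gen: 22                 
········█·············  
·······█·█············  
·······██·············  
·············██·······  
··█··········█·█······  
·█·█··········█·······  
·█·█··················  
··█·····███········██·  
··········█···········  
········█·█··········█  
······█·██············  
······██···········██·  
                        
                        
                        
                        
                        


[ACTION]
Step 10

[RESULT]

Gen: 32                 
········█·············  
·······█·█············  
·······█·█············  
·······███············  
··█······█············  
·█·█···█··█···········  
·█·██·██··············  
··██████·███··········  
···██·····██·█········  
···███·······█········  
·····█················  
······················  
                        
                        
                        
                        
                        


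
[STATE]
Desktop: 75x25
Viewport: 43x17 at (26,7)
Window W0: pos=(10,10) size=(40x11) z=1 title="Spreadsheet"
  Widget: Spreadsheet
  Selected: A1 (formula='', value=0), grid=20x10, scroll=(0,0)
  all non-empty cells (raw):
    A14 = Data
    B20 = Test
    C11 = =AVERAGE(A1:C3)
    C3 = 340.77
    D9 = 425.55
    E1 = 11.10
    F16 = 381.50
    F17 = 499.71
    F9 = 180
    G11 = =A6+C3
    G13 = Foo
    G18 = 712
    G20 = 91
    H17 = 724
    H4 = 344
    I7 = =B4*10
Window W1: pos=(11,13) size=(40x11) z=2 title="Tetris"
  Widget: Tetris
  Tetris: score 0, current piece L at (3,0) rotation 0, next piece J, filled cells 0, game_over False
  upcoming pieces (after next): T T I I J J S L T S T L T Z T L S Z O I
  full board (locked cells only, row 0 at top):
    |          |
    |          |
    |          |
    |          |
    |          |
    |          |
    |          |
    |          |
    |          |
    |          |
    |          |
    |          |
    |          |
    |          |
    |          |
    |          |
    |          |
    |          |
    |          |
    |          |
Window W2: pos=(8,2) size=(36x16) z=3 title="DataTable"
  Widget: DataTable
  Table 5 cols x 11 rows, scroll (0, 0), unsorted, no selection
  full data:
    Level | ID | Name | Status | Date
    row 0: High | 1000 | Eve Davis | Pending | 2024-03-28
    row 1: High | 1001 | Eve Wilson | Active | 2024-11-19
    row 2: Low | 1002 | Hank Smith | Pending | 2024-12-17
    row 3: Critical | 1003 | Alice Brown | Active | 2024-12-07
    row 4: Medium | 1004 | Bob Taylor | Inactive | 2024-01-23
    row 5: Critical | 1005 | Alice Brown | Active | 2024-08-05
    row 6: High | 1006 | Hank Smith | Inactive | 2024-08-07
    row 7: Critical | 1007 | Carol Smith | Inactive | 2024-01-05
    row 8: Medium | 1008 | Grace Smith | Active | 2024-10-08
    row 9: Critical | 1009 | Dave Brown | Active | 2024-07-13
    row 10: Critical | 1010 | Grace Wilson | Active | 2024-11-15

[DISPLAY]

 Davis   │Pending┃                         
 Wilson  │Active ┃                         
k Smith  │Pending┃                         
ce Brown │Active ┃━━━━━┓                   
 Taylor  │Inactiv┃     ┃                   
ce Brown │Active ┃─────┨                   
k Smith  │Inactiv┃━━━━━━┓                  
ol Smith │Inactiv┃      ┃                  
ce Smith │Active ┃──────┨                  
e Brown  │Active ┃      ┃                  
━━━━━━━━━━━━━━━━━┛      ┃                  
                        ┃                  
                        ┃                  
                        ┃                  
                        ┃                  
re:                     ┃                  
━━━━━━━━━━━━━━━━━━━━━━━━┛                  


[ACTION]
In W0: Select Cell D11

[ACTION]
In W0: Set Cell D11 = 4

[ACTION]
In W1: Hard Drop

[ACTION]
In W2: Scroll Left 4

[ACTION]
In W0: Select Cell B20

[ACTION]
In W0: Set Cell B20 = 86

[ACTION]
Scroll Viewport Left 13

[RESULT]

    │1000│Eve Davis   │Pending┃            
    │1001│Eve Wilson  │Active ┃            
    │1002│Hank Smith  │Pending┃            
ical│1003│Alice Brown │Active ┃━━━━━┓      
um  │1004│Bob Taylor  │Inactiv┃     ┃      
ical│1005│Alice Brown │Active ┃─────┨      
    │1006│Hank Smith  │Inactiv┃━━━━━━┓     
ical│1007│Carol Smith │Inactiv┃      ┃     
um  │1008│Grace Smith │Active ┃──────┨     
ical│1009│Dave Brown  │Active ┃      ┃     
━━━━━━━━━━━━━━━━━━━━━━━━━━━━━━┛      ┃     
         │▒▒▒                        ┃     
         │                           ┃     
         │                           ┃     
    ▒    │                           ┃     
  ▒▒▒    │Score:                     ┃     
━━━━━━━━━━━━━━━━━━━━━━━━━━━━━━━━━━━━━┛     


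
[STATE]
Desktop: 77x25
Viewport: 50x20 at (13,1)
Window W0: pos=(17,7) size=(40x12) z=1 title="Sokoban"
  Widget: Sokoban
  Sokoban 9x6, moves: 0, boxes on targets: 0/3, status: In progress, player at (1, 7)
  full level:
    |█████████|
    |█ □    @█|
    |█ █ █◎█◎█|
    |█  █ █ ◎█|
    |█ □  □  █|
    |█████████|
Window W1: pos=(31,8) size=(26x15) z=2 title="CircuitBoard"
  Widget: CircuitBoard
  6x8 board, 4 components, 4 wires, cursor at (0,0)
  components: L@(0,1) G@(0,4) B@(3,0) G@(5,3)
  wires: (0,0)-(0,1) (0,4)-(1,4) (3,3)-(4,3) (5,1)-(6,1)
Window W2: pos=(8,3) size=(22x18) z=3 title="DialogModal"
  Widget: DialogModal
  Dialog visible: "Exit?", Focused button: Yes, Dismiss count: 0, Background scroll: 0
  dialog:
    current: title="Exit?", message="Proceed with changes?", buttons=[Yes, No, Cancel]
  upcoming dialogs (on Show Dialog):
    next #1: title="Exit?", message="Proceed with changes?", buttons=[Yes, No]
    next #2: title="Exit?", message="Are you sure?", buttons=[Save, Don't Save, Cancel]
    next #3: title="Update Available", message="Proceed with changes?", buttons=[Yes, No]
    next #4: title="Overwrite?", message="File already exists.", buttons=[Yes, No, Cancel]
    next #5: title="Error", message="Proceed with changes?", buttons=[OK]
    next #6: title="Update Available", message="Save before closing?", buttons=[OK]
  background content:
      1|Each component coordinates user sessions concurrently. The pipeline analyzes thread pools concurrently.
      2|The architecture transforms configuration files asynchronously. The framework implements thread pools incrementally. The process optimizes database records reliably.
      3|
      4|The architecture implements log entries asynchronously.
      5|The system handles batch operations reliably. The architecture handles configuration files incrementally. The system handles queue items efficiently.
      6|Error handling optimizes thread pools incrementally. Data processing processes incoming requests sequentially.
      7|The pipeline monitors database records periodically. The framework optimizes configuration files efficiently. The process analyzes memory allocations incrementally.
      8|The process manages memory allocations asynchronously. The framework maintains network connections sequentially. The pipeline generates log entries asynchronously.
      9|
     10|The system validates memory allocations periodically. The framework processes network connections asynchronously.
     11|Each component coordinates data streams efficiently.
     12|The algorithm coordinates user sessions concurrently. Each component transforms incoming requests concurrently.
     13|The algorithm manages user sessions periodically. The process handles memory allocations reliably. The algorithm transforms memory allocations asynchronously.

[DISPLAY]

                                                  
                                                  
━━━━━━━━━━━━━━━━┓                                 
logModal        ┃                                 
────────────────┨                                 
 component coord┃                                 
architecture tra┃━━━━━━━━━━━━━━━━━━━━━━━━━━┓      
                ┃ ┏━━━━━━━━━━━━━━━━━━━━━━━━┓      
architecture imp┃─┃ CircuitBoard           ┃      
─────────────┐ b┃ ┠────────────────────────┨      
   Exit?     │im┃ ┃   0 1 2 3 4 5          ┃      
roceed with c│or┃ ┃0  [.]─ L           G   ┃      
Yes]  No   Ca│s ┃ ┃                    │   ┃      
─────────────┘  ┃ ┃1                   ·   ┃      
system validates┃ ┃                        ┃      
 component coord┃3┃2                       ┃      
algorithm coordi┃ ┃                        ┃      
algorithm manage┃━┃3   B           ·       ┃      
                ┃ ┃                │       ┃      
━━━━━━━━━━━━━━━━┛ ┃4               ·       ┃      


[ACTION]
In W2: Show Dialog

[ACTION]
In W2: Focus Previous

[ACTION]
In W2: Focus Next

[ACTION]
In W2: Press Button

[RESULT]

                                                  
                                                  
━━━━━━━━━━━━━━━━┓                                 
logModal        ┃                                 
────────────────┨                                 
 component coord┃                                 
architecture tra┃━━━━━━━━━━━━━━━━━━━━━━━━━━┓      
                ┃ ┏━━━━━━━━━━━━━━━━━━━━━━━━┓      
architecture imp┃─┃ CircuitBoard           ┃      
system handles b┃ ┠────────────────────────┨      
r handling optim┃ ┃   0 1 2 3 4 5          ┃      
pipeline monitor┃ ┃0  [.]─ L           G   ┃      
process manages ┃ ┃                    │   ┃      
                ┃ ┃1                   ·   ┃      
system validates┃ ┃                        ┃      
 component coord┃3┃2                       ┃      
algorithm coordi┃ ┃                        ┃      
algorithm manage┃━┃3   B           ·       ┃      
                ┃ ┃                │       ┃      
━━━━━━━━━━━━━━━━┛ ┃4               ·       ┃      
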